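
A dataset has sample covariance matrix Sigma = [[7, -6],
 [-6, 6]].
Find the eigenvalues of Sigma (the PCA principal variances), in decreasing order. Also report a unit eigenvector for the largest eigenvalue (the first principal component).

Step 1 — characteristic polynomial of 2×2 Sigma:
  det(Sigma - λI) = λ² - trace · λ + det = 0.
  trace = 7 + 6 = 13, det = 7·6 - (-6)² = 6.
Step 2 — discriminant:
  Δ = trace² - 4·det = 169 - 24 = 145.
Step 3 — eigenvalues:
  λ = (trace ± √Δ)/2 = (13 ± 12.0416)/2,
  λ_1 = 12.5208,  λ_2 = 0.4792.

Step 4 — unit eigenvector for λ_1: solve (Sigma - λ_1 I)v = 0. First row:
  (7 - 12.5208)·v_x + (-6)·v_y = 0, i.e. (-5.5208)·v_x + (-6)·v_y = 0,
  so v ∝ (b, λ_1 - a) = (-6, 5.5208); multiply by -1 so the first entry is positive: u = (6, -5.5208).
  ||u|| = √((6)² + (-5.5208)²) = √(66.4792) ≈ 8.1535,
  v_1 = u/||u|| ≈ (0.7359, -0.6771) (||v_1|| = 1).

λ_1 = 12.5208,  λ_2 = 0.4792;  v_1 ≈ (0.7359, -0.6771)


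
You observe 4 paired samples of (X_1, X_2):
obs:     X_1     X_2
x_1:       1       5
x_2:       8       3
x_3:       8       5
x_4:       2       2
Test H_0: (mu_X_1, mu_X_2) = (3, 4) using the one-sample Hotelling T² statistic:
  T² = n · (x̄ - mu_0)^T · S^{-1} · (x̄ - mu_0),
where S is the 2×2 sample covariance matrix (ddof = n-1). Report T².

Step 1 — sample mean vector:
  mean(X_1) = (1 + 8 + 8 + 2) / 4 = 19/4 = 4.75
  mean(X_2) = (5 + 3 + 5 + 2) / 4 = 15/4 = 3.75
  x̄ = (4.75, 3.75),  deviation x̄ - mu_0 = (4.75, 3.75) - (3, 4) = (1.75, -0.25).

Step 2 — sample covariance matrix, S[i,j] = (1/(n-1)) · Σ_k (x_{k,i} - mean_i) · (x_{k,j} - mean_j), divisor n-1 = 3:
  S[X_1,X_1] = ((-3.75)·(-3.75) + (3.25)·(3.25) + (3.25)·(3.25) + (-2.75)·(-2.75)) / 3 = 42.75/3 = 14.25
  S[X_1,X_2] = ((-3.75)·(1.25) + (3.25)·(-0.75) + (3.25)·(1.25) + (-2.75)·(-1.75)) / 3 = 1.75/3 = 0.5833
  S[X_2,X_2] = ((1.25)·(1.25) + (-0.75)·(-0.75) + (1.25)·(1.25) + (-1.75)·(-1.75)) / 3 = 6.75/3 = 2.25
  S = [[14.25, 0.5833],
 [0.5833, 2.25]].

Step 3 — invert S. det(S) = 14.25·2.25 - (0.5833)² = 31.7222.
  S^{-1} = (1/det) · [[d, -b], [-b, a]] = [[0.0709, -0.0184],
 [-0.0184, 0.4492]].

Step 4 — quadratic form (x̄ - mu_0)^T · S^{-1} · (x̄ - mu_0):
  S^{-1} · (x̄ - mu_0) = (0.1287, -0.1445),
  (x̄ - mu_0)^T · [...] = (1.75)·(0.1287) + (-0.25)·(-0.1445) = 0.2614.

Step 5 — scale by n: T² = 4 · 0.2614 = 1.0455.

T² ≈ 1.0455


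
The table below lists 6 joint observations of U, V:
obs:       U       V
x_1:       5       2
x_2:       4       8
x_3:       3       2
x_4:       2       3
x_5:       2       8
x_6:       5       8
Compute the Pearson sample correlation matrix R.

Step 1 — column means:
  mean(U) = (5 + 4 + 3 + 2 + 2 + 5) / 6 = 21/6 = 3.5
  mean(V) = (2 + 8 + 2 + 3 + 8 + 8) / 6 = 31/6 = 5.1667

Step 2 — sample variances and covariances s[i,j] = (1/(n-1)) · Σ_k (x_{k,i} - mean_i) · (x_{k,j} - mean_j), with n-1 = 5:
  s[U,U] = ((1.5)·(1.5) + (0.5)·(0.5) + (-0.5)·(-0.5) + (-1.5)·(-1.5) + (-1.5)·(-1.5) + (1.5)·(1.5)) / 5 = 9.5/5 = 1.9
  s[U,V] = ((1.5)·(-3.1667) + (0.5)·(2.8333) + (-0.5)·(-3.1667) + (-1.5)·(-2.1667) + (-1.5)·(2.8333) + (1.5)·(2.8333)) / 5 = 1.5/5 = 0.3
  s[V,V] = ((-3.1667)·(-3.1667) + (2.8333)·(2.8333) + (-3.1667)·(-3.1667) + (-2.1667)·(-2.1667) + (2.8333)·(2.8333) + (2.8333)·(2.8333)) / 5 = 48.8333/5 = 9.7667
  Sample standard deviations s_i = √(s[i,i]):
  s(U) = √(1.9) = 1.3784
  s(V) = √(9.7667) = 3.1252

Step 3 — r_{ij} = s_{ij} / (s_i · s_j):
  r[U,U] = 1 (diagonal).
  r[U,V] = 0.3 / (1.3784 · 3.1252) = 0.3 / 4.3077 = 0.0696
  r[V,V] = 1 (diagonal).

R is symmetric with unit diagonal. Assembling:

R = [[1, 0.0696],
 [0.0696, 1]]


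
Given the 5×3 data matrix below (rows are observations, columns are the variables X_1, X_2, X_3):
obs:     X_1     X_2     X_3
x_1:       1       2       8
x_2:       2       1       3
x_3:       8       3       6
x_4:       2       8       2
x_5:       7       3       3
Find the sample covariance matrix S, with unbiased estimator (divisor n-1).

Step 1 — column means:
  mean(X_1) = (1 + 2 + 8 + 2 + 7) / 5 = 20/5 = 4
  mean(X_2) = (2 + 1 + 3 + 8 + 3) / 5 = 17/5 = 3.4
  mean(X_3) = (8 + 3 + 6 + 2 + 3) / 5 = 22/5 = 4.4

Step 2 — sample covariance S[i,j] = (1/(n-1)) · Σ_k (x_{k,i} - mean_i) · (x_{k,j} - mean_j), with n-1 = 4.
  S[X_1,X_1] = ((-3)·(-3) + (-2)·(-2) + (4)·(4) + (-2)·(-2) + (3)·(3)) / 4 = 42/4 = 10.5
  S[X_1,X_2] = ((-3)·(-1.4) + (-2)·(-2.4) + (4)·(-0.4) + (-2)·(4.6) + (3)·(-0.4)) / 4 = -3/4 = -0.75
  S[X_1,X_3] = ((-3)·(3.6) + (-2)·(-1.4) + (4)·(1.6) + (-2)·(-2.4) + (3)·(-1.4)) / 4 = -1/4 = -0.25
  S[X_2,X_2] = ((-1.4)·(-1.4) + (-2.4)·(-2.4) + (-0.4)·(-0.4) + (4.6)·(4.6) + (-0.4)·(-0.4)) / 4 = 29.2/4 = 7.3
  S[X_2,X_3] = ((-1.4)·(3.6) + (-2.4)·(-1.4) + (-0.4)·(1.6) + (4.6)·(-2.4) + (-0.4)·(-1.4)) / 4 = -12.8/4 = -3.2
  S[X_3,X_3] = ((3.6)·(3.6) + (-1.4)·(-1.4) + (1.6)·(1.6) + (-2.4)·(-2.4) + (-1.4)·(-1.4)) / 4 = 25.2/4 = 6.3

S is symmetric (S[j,i] = S[i,j]). Assembling:

S = [[10.5, -0.75, -0.25],
 [-0.75, 7.3, -3.2],
 [-0.25, -3.2, 6.3]]


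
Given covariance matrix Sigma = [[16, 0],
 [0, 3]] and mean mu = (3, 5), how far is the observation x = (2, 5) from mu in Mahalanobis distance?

Step 1 — centre the observation: (x - mu) = (-1, 0).

Step 2 — invert Sigma. det(Sigma) = 16·3 - (0)² = 48.
  Sigma^{-1} = (1/det) · [[d, -b], [-b, a]] = [[0.0625, 0],
 [0, 0.3333]].

Step 3 — form the quadratic (x - mu)^T · Sigma^{-1} · (x - mu):
  Sigma^{-1} · (x - mu) = (-0.0625, 0).
  (x - mu)^T · [Sigma^{-1} · (x - mu)] = (-1)·(-0.0625) + (0)·(0) = 0.0625.

Step 4 — take square root: d = √(0.0625) ≈ 0.25.

d(x, mu) = √(0.0625) ≈ 0.25


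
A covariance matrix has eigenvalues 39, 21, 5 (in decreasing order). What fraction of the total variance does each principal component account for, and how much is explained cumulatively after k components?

Step 1 — total variance = trace(Sigma) = Σ λ_i = 39 + 21 + 5 = 65.

Step 2 — fraction explained by component i = λ_i / Σ λ:
  PC1: 39/65 = 0.6
  PC2: 21/65 = 0.3231
  PC3: 5/65 = 0.0769

Step 3 — cumulative fraction after k components = (λ_1 + ... + λ_k) / Σ λ:
  k = 1: 39/65 = 0.6
  k = 2: (39 + 21)/65 = 60/65 = 0.9231
  k = 3: (39 + 21 + 5)/65 = 65/65 = 1

Summary (fraction, with percent):

explained: PC1 0.6 (60%), PC2 0.3231 (32.31%), PC3 0.0769 (7.69%);  cumulative: 0.6, 0.9231, 1


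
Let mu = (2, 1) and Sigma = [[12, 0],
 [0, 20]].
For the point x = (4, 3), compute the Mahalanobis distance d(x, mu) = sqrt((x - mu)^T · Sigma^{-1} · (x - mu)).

Step 1 — centre the observation: (x - mu) = (2, 2).

Step 2 — invert Sigma. det(Sigma) = 12·20 - (0)² = 240.
  Sigma^{-1} = (1/det) · [[d, -b], [-b, a]] = [[0.0833, 0],
 [0, 0.05]].

Step 3 — form the quadratic (x - mu)^T · Sigma^{-1} · (x - mu):
  Sigma^{-1} · (x - mu) = (0.1667, 0.1).
  (x - mu)^T · [Sigma^{-1} · (x - mu)] = (2)·(0.1667) + (2)·(0.1) = 0.5333.

Step 4 — take square root: d = √(0.5333) ≈ 0.7303.

d(x, mu) = √(0.5333) ≈ 0.7303


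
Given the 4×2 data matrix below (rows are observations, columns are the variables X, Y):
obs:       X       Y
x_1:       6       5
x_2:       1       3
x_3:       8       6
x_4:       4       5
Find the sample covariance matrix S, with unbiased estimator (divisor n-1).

Step 1 — column means:
  mean(X) = (6 + 1 + 8 + 4) / 4 = 19/4 = 4.75
  mean(Y) = (5 + 3 + 6 + 5) / 4 = 19/4 = 4.75

Step 2 — sample covariance S[i,j] = (1/(n-1)) · Σ_k (x_{k,i} - mean_i) · (x_{k,j} - mean_j), with n-1 = 3.
  S[X,X] = ((1.25)·(1.25) + (-3.75)·(-3.75) + (3.25)·(3.25) + (-0.75)·(-0.75)) / 3 = 26.75/3 = 8.9167
  S[X,Y] = ((1.25)·(0.25) + (-3.75)·(-1.75) + (3.25)·(1.25) + (-0.75)·(0.25)) / 3 = 10.75/3 = 3.5833
  S[Y,Y] = ((0.25)·(0.25) + (-1.75)·(-1.75) + (1.25)·(1.25) + (0.25)·(0.25)) / 3 = 4.75/3 = 1.5833

S is symmetric (S[j,i] = S[i,j]). Assembling:

S = [[8.9167, 3.5833],
 [3.5833, 1.5833]]


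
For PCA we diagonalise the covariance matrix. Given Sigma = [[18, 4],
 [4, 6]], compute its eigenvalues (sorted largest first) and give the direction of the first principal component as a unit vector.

Step 1 — characteristic polynomial of 2×2 Sigma:
  det(Sigma - λI) = λ² - trace · λ + det = 0.
  trace = 18 + 6 = 24, det = 18·6 - (4)² = 92.
Step 2 — discriminant:
  Δ = trace² - 4·det = 576 - 368 = 208.
Step 3 — eigenvalues:
  λ = (trace ± √Δ)/2 = (24 ± 14.4222)/2,
  λ_1 = 19.2111,  λ_2 = 4.7889.

Step 4 — unit eigenvector for λ_1: solve (Sigma - λ_1 I)v = 0. First row:
  (18 - 19.2111)·v_x + (4)·v_y = 0, i.e. (-1.2111)·v_x + (4)·v_y = 0,
  so v ∝ (b, λ_1 - a) = (4, 1.2111) = u.
  ||u|| = √((4)² + (1.2111)²) = √(17.4668) ≈ 4.1793,
  v_1 = u/||u|| ≈ (0.9571, 0.2898) (||v_1|| = 1).

λ_1 = 19.2111,  λ_2 = 4.7889;  v_1 ≈ (0.9571, 0.2898)


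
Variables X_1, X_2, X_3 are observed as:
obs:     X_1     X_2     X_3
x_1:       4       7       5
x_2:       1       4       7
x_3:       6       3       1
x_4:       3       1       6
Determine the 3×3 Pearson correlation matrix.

Step 1 — column means:
  mean(X_1) = (4 + 1 + 6 + 3) / 4 = 14/4 = 3.5
  mean(X_2) = (7 + 4 + 3 + 1) / 4 = 15/4 = 3.75
  mean(X_3) = (5 + 7 + 1 + 6) / 4 = 19/4 = 4.75

Step 2 — sample variances and covariances s[i,j] = (1/(n-1)) · Σ_k (x_{k,i} - mean_i) · (x_{k,j} - mean_j), with n-1 = 3:
  s[X_1,X_1] = ((0.5)·(0.5) + (-2.5)·(-2.5) + (2.5)·(2.5) + (-0.5)·(-0.5)) / 3 = 13/3 = 4.3333
  s[X_1,X_2] = ((0.5)·(3.25) + (-2.5)·(0.25) + (2.5)·(-0.75) + (-0.5)·(-2.75)) / 3 = 0.5/3 = 0.1667
  s[X_1,X_3] = ((0.5)·(0.25) + (-2.5)·(2.25) + (2.5)·(-3.75) + (-0.5)·(1.25)) / 3 = -15.5/3 = -5.1667
  s[X_2,X_2] = ((3.25)·(3.25) + (0.25)·(0.25) + (-0.75)·(-0.75) + (-2.75)·(-2.75)) / 3 = 18.75/3 = 6.25
  s[X_2,X_3] = ((3.25)·(0.25) + (0.25)·(2.25) + (-0.75)·(-3.75) + (-2.75)·(1.25)) / 3 = 0.75/3 = 0.25
  s[X_3,X_3] = ((0.25)·(0.25) + (2.25)·(2.25) + (-3.75)·(-3.75) + (1.25)·(1.25)) / 3 = 20.75/3 = 6.9167
  Sample standard deviations s_i = √(s[i,i]):
  s(X_1) = √(4.3333) = 2.0817
  s(X_2) = √(6.25) = 2.5
  s(X_3) = √(6.9167) = 2.63

Step 3 — r_{ij} = s_{ij} / (s_i · s_j):
  r[X_1,X_1] = 1 (diagonal).
  r[X_1,X_2] = 0.1667 / (2.0817 · 2.5) = 0.1667 / 5.2042 = 0.032
  r[X_1,X_3] = -5.1667 / (2.0817 · 2.63) = -5.1667 / 5.4747 = -0.9437
  r[X_2,X_2] = 1 (diagonal).
  r[X_2,X_3] = 0.25 / (2.5 · 2.63) = 0.25 / 6.5749 = 0.038
  r[X_3,X_3] = 1 (diagonal).

R is symmetric with unit diagonal. Assembling:

R = [[1, 0.032, -0.9437],
 [0.032, 1, 0.038],
 [-0.9437, 0.038, 1]]


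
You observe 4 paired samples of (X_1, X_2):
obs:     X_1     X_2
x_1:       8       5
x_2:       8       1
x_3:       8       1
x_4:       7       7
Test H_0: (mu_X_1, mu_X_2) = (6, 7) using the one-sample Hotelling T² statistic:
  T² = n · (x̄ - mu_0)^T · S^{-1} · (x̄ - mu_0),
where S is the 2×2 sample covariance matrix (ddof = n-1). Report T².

Step 1 — sample mean vector:
  mean(X_1) = (8 + 8 + 8 + 7) / 4 = 31/4 = 7.75
  mean(X_2) = (5 + 1 + 1 + 7) / 4 = 14/4 = 3.5
  x̄ = (7.75, 3.5),  deviation x̄ - mu_0 = (7.75, 3.5) - (6, 7) = (1.75, -3.5).

Step 2 — sample covariance matrix, S[i,j] = (1/(n-1)) · Σ_k (x_{k,i} - mean_i) · (x_{k,j} - mean_j), divisor n-1 = 3:
  S[X_1,X_1] = ((0.25)·(0.25) + (0.25)·(0.25) + (0.25)·(0.25) + (-0.75)·(-0.75)) / 3 = 0.75/3 = 0.25
  S[X_1,X_2] = ((0.25)·(1.5) + (0.25)·(-2.5) + (0.25)·(-2.5) + (-0.75)·(3.5)) / 3 = -3.5/3 = -1.1667
  S[X_2,X_2] = ((1.5)·(1.5) + (-2.5)·(-2.5) + (-2.5)·(-2.5) + (3.5)·(3.5)) / 3 = 27/3 = 9
  S = [[0.25, -1.1667],
 [-1.1667, 9]].

Step 3 — invert S. det(S) = 0.25·9 - (-1.1667)² = 0.8889.
  S^{-1} = (1/det) · [[d, -b], [-b, a]] = [[10.125, 1.3125],
 [1.3125, 0.2812]].

Step 4 — quadratic form (x̄ - mu_0)^T · S^{-1} · (x̄ - mu_0):
  S^{-1} · (x̄ - mu_0) = (13.125, 1.3125),
  (x̄ - mu_0)^T · [...] = (1.75)·(13.125) + (-3.5)·(1.3125) = 18.375.

Step 5 — scale by n: T² = 4 · 18.375 = 73.5.

T² ≈ 73.5


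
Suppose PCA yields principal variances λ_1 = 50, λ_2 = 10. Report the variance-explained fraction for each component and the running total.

Step 1 — total variance = trace(Sigma) = Σ λ_i = 50 + 10 = 60.

Step 2 — fraction explained by component i = λ_i / Σ λ:
  PC1: 50/60 = 0.8333
  PC2: 10/60 = 0.1667

Step 3 — cumulative fraction after k components = (λ_1 + ... + λ_k) / Σ λ:
  k = 1: 50/60 = 0.8333
  k = 2: (50 + 10)/60 = 60/60 = 1

Summary (fraction, with percent):

explained: PC1 0.8333 (83.33%), PC2 0.1667 (16.67%);  cumulative: 0.8333, 1


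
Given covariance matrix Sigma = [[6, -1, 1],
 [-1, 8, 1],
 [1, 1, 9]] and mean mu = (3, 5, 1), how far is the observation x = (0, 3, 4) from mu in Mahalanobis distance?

Step 1 — centre the observation: (x - mu) = (-3, -2, 3).

Step 2 — invert Sigma (cofactor / det for 3×3, or solve directly):
  Sigma^{-1} = [[0.1744, 0.0246, -0.0221],
 [0.0246, 0.1302, -0.0172],
 [-0.0221, -0.0172, 0.1155]].

Step 3 — form the quadratic (x - mu)^T · Sigma^{-1} · (x - mu):
  Sigma^{-1} · (x - mu) = (-0.6388, -0.3857, 0.4472).
  (x - mu)^T · [Sigma^{-1} · (x - mu)] = (-3)·(-0.6388) + (-2)·(-0.3857) + (3)·(0.4472) = 4.0295.

Step 4 — take square root: d = √(4.0295) ≈ 2.0074.

d(x, mu) = √(4.0295) ≈ 2.0074


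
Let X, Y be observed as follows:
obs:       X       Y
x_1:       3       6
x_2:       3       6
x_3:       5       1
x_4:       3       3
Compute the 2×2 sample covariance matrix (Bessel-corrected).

Step 1 — column means:
  mean(X) = (3 + 3 + 5 + 3) / 4 = 14/4 = 3.5
  mean(Y) = (6 + 6 + 1 + 3) / 4 = 16/4 = 4

Step 2 — sample covariance S[i,j] = (1/(n-1)) · Σ_k (x_{k,i} - mean_i) · (x_{k,j} - mean_j), with n-1 = 3.
  S[X,X] = ((-0.5)·(-0.5) + (-0.5)·(-0.5) + (1.5)·(1.5) + (-0.5)·(-0.5)) / 3 = 3/3 = 1
  S[X,Y] = ((-0.5)·(2) + (-0.5)·(2) + (1.5)·(-3) + (-0.5)·(-1)) / 3 = -6/3 = -2
  S[Y,Y] = ((2)·(2) + (2)·(2) + (-3)·(-3) + (-1)·(-1)) / 3 = 18/3 = 6

S is symmetric (S[j,i] = S[i,j]). Assembling:

S = [[1, -2],
 [-2, 6]]


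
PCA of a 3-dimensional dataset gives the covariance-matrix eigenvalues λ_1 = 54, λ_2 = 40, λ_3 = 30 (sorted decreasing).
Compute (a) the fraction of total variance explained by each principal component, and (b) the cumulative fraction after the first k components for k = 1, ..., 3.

Step 1 — total variance = trace(Sigma) = Σ λ_i = 54 + 40 + 30 = 124.

Step 2 — fraction explained by component i = λ_i / Σ λ:
  PC1: 54/124 = 0.4355
  PC2: 40/124 = 0.3226
  PC3: 30/124 = 0.2419

Step 3 — cumulative fraction after k components = (λ_1 + ... + λ_k) / Σ λ:
  k = 1: 54/124 = 0.4355
  k = 2: (54 + 40)/124 = 94/124 = 0.7581
  k = 3: (54 + 40 + 30)/124 = 124/124 = 1

Summary (fraction, with percent):

explained: PC1 0.4355 (43.55%), PC2 0.3226 (32.26%), PC3 0.2419 (24.19%);  cumulative: 0.4355, 0.7581, 1


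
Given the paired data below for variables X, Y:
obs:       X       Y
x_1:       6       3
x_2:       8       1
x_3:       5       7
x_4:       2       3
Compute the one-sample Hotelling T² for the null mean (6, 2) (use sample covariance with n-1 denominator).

Step 1 — sample mean vector:
  mean(X) = (6 + 8 + 5 + 2) / 4 = 21/4 = 5.25
  mean(Y) = (3 + 1 + 7 + 3) / 4 = 14/4 = 3.5
  x̄ = (5.25, 3.5),  deviation x̄ - mu_0 = (5.25, 3.5) - (6, 2) = (-0.75, 1.5).

Step 2 — sample covariance matrix, S[i,j] = (1/(n-1)) · Σ_k (x_{k,i} - mean_i) · (x_{k,j} - mean_j), divisor n-1 = 3:
  S[X,X] = ((0.75)·(0.75) + (2.75)·(2.75) + (-0.25)·(-0.25) + (-3.25)·(-3.25)) / 3 = 18.75/3 = 6.25
  S[X,Y] = ((0.75)·(-0.5) + (2.75)·(-2.5) + (-0.25)·(3.5) + (-3.25)·(-0.5)) / 3 = -6.5/3 = -2.1667
  S[Y,Y] = ((-0.5)·(-0.5) + (-2.5)·(-2.5) + (3.5)·(3.5) + (-0.5)·(-0.5)) / 3 = 19/3 = 6.3333
  S = [[6.25, -2.1667],
 [-2.1667, 6.3333]].

Step 3 — invert S. det(S) = 6.25·6.3333 - (-2.1667)² = 34.8889.
  S^{-1} = (1/det) · [[d, -b], [-b, a]] = [[0.1815, 0.0621],
 [0.0621, 0.1791]].

Step 4 — quadratic form (x̄ - mu_0)^T · S^{-1} · (x̄ - mu_0):
  S^{-1} · (x̄ - mu_0) = (-0.043, 0.2221),
  (x̄ - mu_0)^T · [...] = (-0.75)·(-0.043) + (1.5)·(0.2221) = 0.3654.

Step 5 — scale by n: T² = 4 · 0.3654 = 1.4618.

T² ≈ 1.4618


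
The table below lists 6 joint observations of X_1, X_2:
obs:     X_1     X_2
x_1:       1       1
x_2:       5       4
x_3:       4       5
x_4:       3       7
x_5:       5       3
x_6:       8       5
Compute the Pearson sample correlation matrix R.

Step 1 — column means:
  mean(X_1) = (1 + 5 + 4 + 3 + 5 + 8) / 6 = 26/6 = 4.3333
  mean(X_2) = (1 + 4 + 5 + 7 + 3 + 5) / 6 = 25/6 = 4.1667

Step 2 — sample variances and covariances s[i,j] = (1/(n-1)) · Σ_k (x_{k,i} - mean_i) · (x_{k,j} - mean_j), with n-1 = 5:
  s[X_1,X_1] = ((-3.3333)·(-3.3333) + (0.6667)·(0.6667) + (-0.3333)·(-0.3333) + (-1.3333)·(-1.3333) + (0.6667)·(0.6667) + (3.6667)·(3.6667)) / 5 = 27.3333/5 = 5.4667
  s[X_1,X_2] = ((-3.3333)·(-3.1667) + (0.6667)·(-0.1667) + (-0.3333)·(0.8333) + (-1.3333)·(2.8333) + (0.6667)·(-1.1667) + (3.6667)·(0.8333)) / 5 = 8.6667/5 = 1.7333
  s[X_2,X_2] = ((-3.1667)·(-3.1667) + (-0.1667)·(-0.1667) + (0.8333)·(0.8333) + (2.8333)·(2.8333) + (-1.1667)·(-1.1667) + (0.8333)·(0.8333)) / 5 = 20.8333/5 = 4.1667
  Sample standard deviations s_i = √(s[i,i]):
  s(X_1) = √(5.4667) = 2.3381
  s(X_2) = √(4.1667) = 2.0412

Step 3 — r_{ij} = s_{ij} / (s_i · s_j):
  r[X_1,X_1] = 1 (diagonal).
  r[X_1,X_2] = 1.7333 / (2.3381 · 2.0412) = 1.7333 / 4.7726 = 0.3632
  r[X_2,X_2] = 1 (diagonal).

R is symmetric with unit diagonal. Assembling:

R = [[1, 0.3632],
 [0.3632, 1]]


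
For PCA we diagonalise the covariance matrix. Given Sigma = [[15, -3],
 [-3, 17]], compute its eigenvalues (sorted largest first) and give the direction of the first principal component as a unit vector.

Step 1 — characteristic polynomial of 2×2 Sigma:
  det(Sigma - λI) = λ² - trace · λ + det = 0.
  trace = 15 + 17 = 32, det = 15·17 - (-3)² = 246.
Step 2 — discriminant:
  Δ = trace² - 4·det = 1024 - 984 = 40.
Step 3 — eigenvalues:
  λ = (trace ± √Δ)/2 = (32 ± 6.3246)/2,
  λ_1 = 19.1623,  λ_2 = 12.8377.

Step 4 — unit eigenvector for λ_1: solve (Sigma - λ_1 I)v = 0. First row:
  (15 - 19.1623)·v_x + (-3)·v_y = 0, i.e. (-4.1623)·v_x + (-3)·v_y = 0,
  so v ∝ (b, λ_1 - a) = (-3, 4.1623); multiply by -1 so the first entry is positive: u = (3, -4.1623).
  ||u|| = √((3)² + (-4.1623)²) = √(26.3246) ≈ 5.1307,
  v_1 = u/||u|| ≈ (0.5847, -0.8112) (||v_1|| = 1).

λ_1 = 19.1623,  λ_2 = 12.8377;  v_1 ≈ (0.5847, -0.8112)


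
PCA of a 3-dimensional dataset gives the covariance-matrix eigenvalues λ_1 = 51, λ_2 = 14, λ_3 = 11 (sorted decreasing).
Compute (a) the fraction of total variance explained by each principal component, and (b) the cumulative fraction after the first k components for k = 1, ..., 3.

Step 1 — total variance = trace(Sigma) = Σ λ_i = 51 + 14 + 11 = 76.

Step 2 — fraction explained by component i = λ_i / Σ λ:
  PC1: 51/76 = 0.6711
  PC2: 14/76 = 0.1842
  PC3: 11/76 = 0.1447

Step 3 — cumulative fraction after k components = (λ_1 + ... + λ_k) / Σ λ:
  k = 1: 51/76 = 0.6711
  k = 2: (51 + 14)/76 = 65/76 = 0.8553
  k = 3: (51 + 14 + 11)/76 = 76/76 = 1

Summary (fraction, with percent):

explained: PC1 0.6711 (67.11%), PC2 0.1842 (18.42%), PC3 0.1447 (14.47%);  cumulative: 0.6711, 0.8553, 1


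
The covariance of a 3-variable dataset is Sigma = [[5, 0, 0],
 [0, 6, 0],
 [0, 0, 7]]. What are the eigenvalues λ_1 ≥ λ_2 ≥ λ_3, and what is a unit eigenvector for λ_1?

Step 1 — characteristic polynomial p(λ) = det(λI - Sigma) = λ³ - tr·λ² + c_1·λ - det, where tr = trace, c_1 = sum of the principal 2×2 minors, det = det(Sigma):
  tr = 5 + 6 + 7 = 18,
  c_1 = (5·6 - (0)²) + (5·7 - (0)²) + (6·7 - (0)²) = 30 + 35 + 42 = 107,
  det = 5·(6·7 - (0)²) - (0)·((0)·7 - (0)·(0)) + (0)·((0)·(0) - 6·(0)) = 5·(42) - (0)·(0) + (0)·(0) = 210.
  So p(λ) = λ³ - 18λ² + 107λ - 210.
Step 2 — look for an integer root (rational root theorem: any rational root is an integer divisor of 210). Testing λ = 5:
  p(5) = 125 - 450 + 535 - 210 = 0  ✓
  Dividing out (λ - 5): p(λ) = (λ - 5)(λ² - 13λ + 42).
Step 3 — remaining eigenvalues from the quadratic λ² - 13λ + 42 = 0:
  Δ = 13² - 4·42 = 169 - 168 = 1,  λ = (13 ± √1)/2 = (13 ± 1)/2 = 7 or 6.
  Sorted: λ_1 = 7,  λ_2 = 6,  λ_3 = 5  (check: sum = 18 = tr ✓).

Step 4 — unit eigenvector for λ_1 = 7: v spans the null space of (Sigma - λ_1 I), whose rows are
  r_1 = (-2, 0, 0),  r_2 = (0, -1, 0),  r_3 = (0, 0, 0).
  v is orthogonal to every row, so take v ∝ r_1 × r_2 = ((0)·(0) - (0)·(-1), (0)·(0) - (-2)·(0), (-2)·(-1) - (0)·(0)) = (0, 0, 2).
  Rescale (divide by 2): u = (0, 0, 1).
  ||u|| = √((0)² + (0)² + (1)²) = √(1) = 1,  v_1 = u/||u|| ≈ (0, 0, 1) (||v_1|| = 1).

λ_1 = 7,  λ_2 = 6,  λ_3 = 5;  v_1 ≈ (0, 0, 1)


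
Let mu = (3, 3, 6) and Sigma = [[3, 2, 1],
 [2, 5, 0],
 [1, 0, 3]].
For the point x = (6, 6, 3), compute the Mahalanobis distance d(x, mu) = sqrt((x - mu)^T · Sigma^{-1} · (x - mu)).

Step 1 — centre the observation: (x - mu) = (3, 3, -3).

Step 2 — invert Sigma (cofactor / det for 3×3, or solve directly):
  Sigma^{-1} = [[0.5357, -0.2143, -0.1786],
 [-0.2143, 0.2857, 0.0714],
 [-0.1786, 0.0714, 0.3929]].

Step 3 — form the quadratic (x - mu)^T · Sigma^{-1} · (x - mu):
  Sigma^{-1} · (x - mu) = (1.5, 0, -1.5).
  (x - mu)^T · [Sigma^{-1} · (x - mu)] = (3)·(1.5) + (3)·(0) + (-3)·(-1.5) = 9.

Step 4 — take square root: d = √(9) ≈ 3.

d(x, mu) = √(9) ≈ 3


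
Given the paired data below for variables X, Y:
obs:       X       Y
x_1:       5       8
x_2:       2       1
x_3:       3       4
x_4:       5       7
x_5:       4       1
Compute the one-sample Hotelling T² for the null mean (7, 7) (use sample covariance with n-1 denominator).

Step 1 — sample mean vector:
  mean(X) = (5 + 2 + 3 + 5 + 4) / 5 = 19/5 = 3.8
  mean(Y) = (8 + 1 + 4 + 7 + 1) / 5 = 21/5 = 4.2
  x̄ = (3.8, 4.2),  deviation x̄ - mu_0 = (3.8, 4.2) - (7, 7) = (-3.2, -2.8).

Step 2 — sample covariance matrix, S[i,j] = (1/(n-1)) · Σ_k (x_{k,i} - mean_i) · (x_{k,j} - mean_j), divisor n-1 = 4:
  S[X,X] = ((1.2)·(1.2) + (-1.8)·(-1.8) + (-0.8)·(-0.8) + (1.2)·(1.2) + (0.2)·(0.2)) / 4 = 6.8/4 = 1.7
  S[X,Y] = ((1.2)·(3.8) + (-1.8)·(-3.2) + (-0.8)·(-0.2) + (1.2)·(2.8) + (0.2)·(-3.2)) / 4 = 13.2/4 = 3.3
  S[Y,Y] = ((3.8)·(3.8) + (-3.2)·(-3.2) + (-0.2)·(-0.2) + (2.8)·(2.8) + (-3.2)·(-3.2)) / 4 = 42.8/4 = 10.7
  S = [[1.7, 3.3],
 [3.3, 10.7]].

Step 3 — invert S. det(S) = 1.7·10.7 - (3.3)² = 7.3.
  S^{-1} = (1/det) · [[d, -b], [-b, a]] = [[1.4658, -0.4521],
 [-0.4521, 0.2329]].

Step 4 — quadratic form (x̄ - mu_0)^T · S^{-1} · (x̄ - mu_0):
  S^{-1} · (x̄ - mu_0) = (-3.4247, 0.7945),
  (x̄ - mu_0)^T · [...] = (-3.2)·(-3.4247) + (-2.8)·(0.7945) = 8.7342.

Step 5 — scale by n: T² = 5 · 8.7342 = 43.6712.

T² ≈ 43.6712


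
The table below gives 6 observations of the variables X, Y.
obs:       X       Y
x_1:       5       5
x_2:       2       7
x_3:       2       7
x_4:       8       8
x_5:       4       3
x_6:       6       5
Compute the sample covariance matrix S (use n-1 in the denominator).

Step 1 — column means:
  mean(X) = (5 + 2 + 2 + 8 + 4 + 6) / 6 = 27/6 = 4.5
  mean(Y) = (5 + 7 + 7 + 8 + 3 + 5) / 6 = 35/6 = 5.8333

Step 2 — sample covariance S[i,j] = (1/(n-1)) · Σ_k (x_{k,i} - mean_i) · (x_{k,j} - mean_j), with n-1 = 5.
  S[X,X] = ((0.5)·(0.5) + (-2.5)·(-2.5) + (-2.5)·(-2.5) + (3.5)·(3.5) + (-0.5)·(-0.5) + (1.5)·(1.5)) / 5 = 27.5/5 = 5.5
  S[X,Y] = ((0.5)·(-0.8333) + (-2.5)·(1.1667) + (-2.5)·(1.1667) + (3.5)·(2.1667) + (-0.5)·(-2.8333) + (1.5)·(-0.8333)) / 5 = 1.5/5 = 0.3
  S[Y,Y] = ((-0.8333)·(-0.8333) + (1.1667)·(1.1667) + (1.1667)·(1.1667) + (2.1667)·(2.1667) + (-2.8333)·(-2.8333) + (-0.8333)·(-0.8333)) / 5 = 16.8333/5 = 3.3667

S is symmetric (S[j,i] = S[i,j]). Assembling:

S = [[5.5, 0.3],
 [0.3, 3.3667]]


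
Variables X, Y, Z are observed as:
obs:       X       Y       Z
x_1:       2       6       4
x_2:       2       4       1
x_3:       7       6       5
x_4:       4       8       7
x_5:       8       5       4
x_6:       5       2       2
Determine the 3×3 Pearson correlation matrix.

Step 1 — column means:
  mean(X) = (2 + 2 + 7 + 4 + 8 + 5) / 6 = 28/6 = 4.6667
  mean(Y) = (6 + 4 + 6 + 8 + 5 + 2) / 6 = 31/6 = 5.1667
  mean(Z) = (4 + 1 + 5 + 7 + 4 + 2) / 6 = 23/6 = 3.8333

Step 2 — sample variances and covariances s[i,j] = (1/(n-1)) · Σ_k (x_{k,i} - mean_i) · (x_{k,j} - mean_j), with n-1 = 5:
  s[X,X] = ((-2.6667)·(-2.6667) + (-2.6667)·(-2.6667) + (2.3333)·(2.3333) + (-0.6667)·(-0.6667) + (3.3333)·(3.3333) + (0.3333)·(0.3333)) / 5 = 31.3333/5 = 6.2667
  s[X,Y] = ((-2.6667)·(0.8333) + (-2.6667)·(-1.1667) + (2.3333)·(0.8333) + (-0.6667)·(2.8333) + (3.3333)·(-0.1667) + (0.3333)·(-3.1667)) / 5 = -0.6667/5 = -0.1333
  s[X,Z] = ((-2.6667)·(0.1667) + (-2.6667)·(-2.8333) + (2.3333)·(1.1667) + (-0.6667)·(3.1667) + (3.3333)·(0.1667) + (0.3333)·(-1.8333)) / 5 = 7.6667/5 = 1.5333
  s[Y,Y] = ((0.8333)·(0.8333) + (-1.1667)·(-1.1667) + (0.8333)·(0.8333) + (2.8333)·(2.8333) + (-0.1667)·(-0.1667) + (-3.1667)·(-3.1667)) / 5 = 20.8333/5 = 4.1667
  s[Y,Z] = ((0.8333)·(0.1667) + (-1.1667)·(-2.8333) + (0.8333)·(1.1667) + (2.8333)·(3.1667) + (-0.1667)·(0.1667) + (-3.1667)·(-1.8333)) / 5 = 19.1667/5 = 3.8333
  s[Z,Z] = ((0.1667)·(0.1667) + (-2.8333)·(-2.8333) + (1.1667)·(1.1667) + (3.1667)·(3.1667) + (0.1667)·(0.1667) + (-1.8333)·(-1.8333)) / 5 = 22.8333/5 = 4.5667
  Sample standard deviations s_i = √(s[i,i]):
  s(X) = √(6.2667) = 2.5033
  s(Y) = √(4.1667) = 2.0412
  s(Z) = √(4.5667) = 2.137

Step 3 — r_{ij} = s_{ij} / (s_i · s_j):
  r[X,X] = 1 (diagonal).
  r[X,Y] = -0.1333 / (2.5033 · 2.0412) = -0.1333 / 5.1099 = -0.0261
  r[X,Z] = 1.5333 / (2.5033 · 2.137) = 1.5333 / 5.3496 = 0.2866
  r[Y,Y] = 1 (diagonal).
  r[Y,Z] = 3.8333 / (2.0412 · 2.137) = 3.8333 / 4.3621 = 0.8788
  r[Z,Z] = 1 (diagonal).

R is symmetric with unit diagonal. Assembling:

R = [[1, -0.0261, 0.2866],
 [-0.0261, 1, 0.8788],
 [0.2866, 0.8788, 1]]


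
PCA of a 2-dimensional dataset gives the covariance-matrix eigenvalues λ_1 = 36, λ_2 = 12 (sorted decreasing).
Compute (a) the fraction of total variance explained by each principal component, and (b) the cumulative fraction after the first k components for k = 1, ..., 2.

Step 1 — total variance = trace(Sigma) = Σ λ_i = 36 + 12 = 48.

Step 2 — fraction explained by component i = λ_i / Σ λ:
  PC1: 36/48 = 0.75
  PC2: 12/48 = 0.25

Step 3 — cumulative fraction after k components = (λ_1 + ... + λ_k) / Σ λ:
  k = 1: 36/48 = 0.75
  k = 2: (36 + 12)/48 = 48/48 = 1

Summary (fraction, with percent):

explained: PC1 0.75 (75%), PC2 0.25 (25%);  cumulative: 0.75, 1


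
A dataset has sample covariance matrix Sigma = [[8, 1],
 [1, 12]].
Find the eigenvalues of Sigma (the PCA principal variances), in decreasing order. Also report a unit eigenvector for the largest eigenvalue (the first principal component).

Step 1 — characteristic polynomial of 2×2 Sigma:
  det(Sigma - λI) = λ² - trace · λ + det = 0.
  trace = 8 + 12 = 20, det = 8·12 - (1)² = 95.
Step 2 — discriminant:
  Δ = trace² - 4·det = 400 - 380 = 20.
Step 3 — eigenvalues:
  λ = (trace ± √Δ)/2 = (20 ± 4.4721)/2,
  λ_1 = 12.2361,  λ_2 = 7.7639.

Step 4 — unit eigenvector for λ_1: solve (Sigma - λ_1 I)v = 0. First row:
  (8 - 12.2361)·v_x + (1)·v_y = 0, i.e. (-4.2361)·v_x + (1)·v_y = 0,
  so v ∝ (b, λ_1 - a) = (1, 4.2361) = u.
  ||u|| = √((1)² + (4.2361)²) = √(18.9443) ≈ 4.3525,
  v_1 = u/||u|| ≈ (0.2298, 0.9732) (||v_1|| = 1).

λ_1 = 12.2361,  λ_2 = 7.7639;  v_1 ≈ (0.2298, 0.9732)


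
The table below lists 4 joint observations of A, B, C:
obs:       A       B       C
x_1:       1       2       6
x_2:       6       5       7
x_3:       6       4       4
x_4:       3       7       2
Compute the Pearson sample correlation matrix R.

Step 1 — column means:
  mean(A) = (1 + 6 + 6 + 3) / 4 = 16/4 = 4
  mean(B) = (2 + 5 + 4 + 7) / 4 = 18/4 = 4.5
  mean(C) = (6 + 7 + 4 + 2) / 4 = 19/4 = 4.75

Step 2 — sample variances and covariances s[i,j] = (1/(n-1)) · Σ_k (x_{k,i} - mean_i) · (x_{k,j} - mean_j), with n-1 = 3:
  s[A,A] = ((-3)·(-3) + (2)·(2) + (2)·(2) + (-1)·(-1)) / 3 = 18/3 = 6
  s[A,B] = ((-3)·(-2.5) + (2)·(0.5) + (2)·(-0.5) + (-1)·(2.5)) / 3 = 5/3 = 1.6667
  s[A,C] = ((-3)·(1.25) + (2)·(2.25) + (2)·(-0.75) + (-1)·(-2.75)) / 3 = 2/3 = 0.6667
  s[B,B] = ((-2.5)·(-2.5) + (0.5)·(0.5) + (-0.5)·(-0.5) + (2.5)·(2.5)) / 3 = 13/3 = 4.3333
  s[B,C] = ((-2.5)·(1.25) + (0.5)·(2.25) + (-0.5)·(-0.75) + (2.5)·(-2.75)) / 3 = -8.5/3 = -2.8333
  s[C,C] = ((1.25)·(1.25) + (2.25)·(2.25) + (-0.75)·(-0.75) + (-2.75)·(-2.75)) / 3 = 14.75/3 = 4.9167
  Sample standard deviations s_i = √(s[i,i]):
  s(A) = √(6) = 2.4495
  s(B) = √(4.3333) = 2.0817
  s(C) = √(4.9167) = 2.2174

Step 3 — r_{ij} = s_{ij} / (s_i · s_j):
  r[A,A] = 1 (diagonal).
  r[A,B] = 1.6667 / (2.4495 · 2.0817) = 1.6667 / 5.099 = 0.3269
  r[A,C] = 0.6667 / (2.4495 · 2.2174) = 0.6667 / 5.4314 = 0.1227
  r[B,B] = 1 (diagonal).
  r[B,C] = -2.8333 / (2.0817 · 2.2174) = -2.8333 / 4.6158 = -0.6138
  r[C,C] = 1 (diagonal).

R is symmetric with unit diagonal. Assembling:

R = [[1, 0.3269, 0.1227],
 [0.3269, 1, -0.6138],
 [0.1227, -0.6138, 1]]


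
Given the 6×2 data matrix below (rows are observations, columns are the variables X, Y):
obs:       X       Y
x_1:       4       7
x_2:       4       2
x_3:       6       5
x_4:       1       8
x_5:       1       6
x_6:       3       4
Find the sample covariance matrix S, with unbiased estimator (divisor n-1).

Step 1 — column means:
  mean(X) = (4 + 4 + 6 + 1 + 1 + 3) / 6 = 19/6 = 3.1667
  mean(Y) = (7 + 2 + 5 + 8 + 6 + 4) / 6 = 32/6 = 5.3333

Step 2 — sample covariance S[i,j] = (1/(n-1)) · Σ_k (x_{k,i} - mean_i) · (x_{k,j} - mean_j), with n-1 = 5.
  S[X,X] = ((0.8333)·(0.8333) + (0.8333)·(0.8333) + (2.8333)·(2.8333) + (-2.1667)·(-2.1667) + (-2.1667)·(-2.1667) + (-0.1667)·(-0.1667)) / 5 = 18.8333/5 = 3.7667
  S[X,Y] = ((0.8333)·(1.6667) + (0.8333)·(-3.3333) + (2.8333)·(-0.3333) + (-2.1667)·(2.6667) + (-2.1667)·(0.6667) + (-0.1667)·(-1.3333)) / 5 = -9.3333/5 = -1.8667
  S[Y,Y] = ((1.6667)·(1.6667) + (-3.3333)·(-3.3333) + (-0.3333)·(-0.3333) + (2.6667)·(2.6667) + (0.6667)·(0.6667) + (-1.3333)·(-1.3333)) / 5 = 23.3333/5 = 4.6667

S is symmetric (S[j,i] = S[i,j]). Assembling:

S = [[3.7667, -1.8667],
 [-1.8667, 4.6667]]


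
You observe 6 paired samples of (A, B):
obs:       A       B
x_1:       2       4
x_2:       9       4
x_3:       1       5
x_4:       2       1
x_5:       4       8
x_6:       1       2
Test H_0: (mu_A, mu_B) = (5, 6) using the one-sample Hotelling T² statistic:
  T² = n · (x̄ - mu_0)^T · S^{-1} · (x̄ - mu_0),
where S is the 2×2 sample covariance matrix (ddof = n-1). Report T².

Step 1 — sample mean vector:
  mean(A) = (2 + 9 + 1 + 2 + 4 + 1) / 6 = 19/6 = 3.1667
  mean(B) = (4 + 4 + 5 + 1 + 8 + 2) / 6 = 24/6 = 4
  x̄ = (3.1667, 4),  deviation x̄ - mu_0 = (3.1667, 4) - (5, 6) = (-1.8333, -2).

Step 2 — sample covariance matrix, S[i,j] = (1/(n-1)) · Σ_k (x_{k,i} - mean_i) · (x_{k,j} - mean_j), divisor n-1 = 5:
  S[A,A] = ((-1.1667)·(-1.1667) + (5.8333)·(5.8333) + (-2.1667)·(-2.1667) + (-1.1667)·(-1.1667) + (0.8333)·(0.8333) + (-2.1667)·(-2.1667)) / 5 = 46.8333/5 = 9.3667
  S[A,B] = ((-1.1667)·(0) + (5.8333)·(0) + (-2.1667)·(1) + (-1.1667)·(-3) + (0.8333)·(4) + (-2.1667)·(-2)) / 5 = 9/5 = 1.8
  S[B,B] = ((0)·(0) + (0)·(0) + (1)·(1) + (-3)·(-3) + (4)·(4) + (-2)·(-2)) / 5 = 30/5 = 6
  S = [[9.3667, 1.8],
 [1.8, 6]].

Step 3 — invert S. det(S) = 9.3667·6 - (1.8)² = 52.96.
  S^{-1} = (1/det) · [[d, -b], [-b, a]] = [[0.1133, -0.034],
 [-0.034, 0.1769]].

Step 4 — quadratic form (x̄ - mu_0)^T · S^{-1} · (x̄ - mu_0):
  S^{-1} · (x̄ - mu_0) = (-0.1397, -0.2914),
  (x̄ - mu_0)^T · [...] = (-1.8333)·(-0.1397) + (-2)·(-0.2914) = 0.839.

Step 5 — scale by n: T² = 6 · 0.839 = 5.034.

T² ≈ 5.034


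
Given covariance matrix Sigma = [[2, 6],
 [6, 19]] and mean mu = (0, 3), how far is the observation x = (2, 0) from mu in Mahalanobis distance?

Step 1 — centre the observation: (x - mu) = (2, -3).

Step 2 — invert Sigma. det(Sigma) = 2·19 - (6)² = 2.
  Sigma^{-1} = (1/det) · [[d, -b], [-b, a]] = [[9.5, -3],
 [-3, 1]].

Step 3 — form the quadratic (x - mu)^T · Sigma^{-1} · (x - mu):
  Sigma^{-1} · (x - mu) = (28, -9).
  (x - mu)^T · [Sigma^{-1} · (x - mu)] = (2)·(28) + (-3)·(-9) = 83.

Step 4 — take square root: d = √(83) ≈ 9.1104.

d(x, mu) = √(83) ≈ 9.1104


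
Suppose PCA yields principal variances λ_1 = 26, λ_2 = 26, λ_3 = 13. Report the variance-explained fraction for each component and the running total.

Step 1 — total variance = trace(Sigma) = Σ λ_i = 26 + 26 + 13 = 65.

Step 2 — fraction explained by component i = λ_i / Σ λ:
  PC1: 26/65 = 0.4
  PC2: 26/65 = 0.4
  PC3: 13/65 = 0.2

Step 3 — cumulative fraction after k components = (λ_1 + ... + λ_k) / Σ λ:
  k = 1: 26/65 = 0.4
  k = 2: (26 + 26)/65 = 52/65 = 0.8
  k = 3: (26 + 26 + 13)/65 = 65/65 = 1

Summary (fraction, with percent):

explained: PC1 0.4 (40%), PC2 0.4 (40%), PC3 0.2 (20%);  cumulative: 0.4, 0.8, 1


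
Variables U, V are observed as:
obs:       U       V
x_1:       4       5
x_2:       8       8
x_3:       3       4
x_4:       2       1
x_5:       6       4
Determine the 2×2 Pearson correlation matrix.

Step 1 — column means:
  mean(U) = (4 + 8 + 3 + 2 + 6) / 5 = 23/5 = 4.6
  mean(V) = (5 + 8 + 4 + 1 + 4) / 5 = 22/5 = 4.4

Step 2 — sample variances and covariances s[i,j] = (1/(n-1)) · Σ_k (x_{k,i} - mean_i) · (x_{k,j} - mean_j), with n-1 = 4:
  s[U,U] = ((-0.6)·(-0.6) + (3.4)·(3.4) + (-1.6)·(-1.6) + (-2.6)·(-2.6) + (1.4)·(1.4)) / 4 = 23.2/4 = 5.8
  s[U,V] = ((-0.6)·(0.6) + (3.4)·(3.6) + (-1.6)·(-0.4) + (-2.6)·(-3.4) + (1.4)·(-0.4)) / 4 = 20.8/4 = 5.2
  s[V,V] = ((0.6)·(0.6) + (3.6)·(3.6) + (-0.4)·(-0.4) + (-3.4)·(-3.4) + (-0.4)·(-0.4)) / 4 = 25.2/4 = 6.3
  Sample standard deviations s_i = √(s[i,i]):
  s(U) = √(5.8) = 2.4083
  s(V) = √(6.3) = 2.51

Step 3 — r_{ij} = s_{ij} / (s_i · s_j):
  r[U,U] = 1 (diagonal).
  r[U,V] = 5.2 / (2.4083 · 2.51) = 5.2 / 6.0448 = 0.8602
  r[V,V] = 1 (diagonal).

R is symmetric with unit diagonal. Assembling:

R = [[1, 0.8602],
 [0.8602, 1]]


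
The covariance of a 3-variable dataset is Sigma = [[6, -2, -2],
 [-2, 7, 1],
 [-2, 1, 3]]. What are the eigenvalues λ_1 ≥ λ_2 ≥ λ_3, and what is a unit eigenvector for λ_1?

Step 1 — characteristic polynomial p(λ) = det(λI - Sigma) = λ³ - tr·λ² + c_1·λ - det, where tr = trace, c_1 = sum of the principal 2×2 minors, det = det(Sigma):
  tr = 6 + 7 + 3 = 16,
  c_1 = (6·7 - (-2)²) + (6·3 - (-2)²) + (7·3 - (1)²) = 38 + 14 + 20 = 72,
  det = 6·(7·3 - (1)²) - (-2)·((-2)·3 - (1)·(-2)) + (-2)·((-2)·(1) - 7·(-2)) = 6·(20) - (-2)·(-4) + (-2)·(12) = 88.
  So p(λ) = λ³ - 16λ² + 72λ - 88.
Step 2 — look for an integer root (rational root theorem: any rational root is an integer divisor of 88). Testing λ = 2:
  p(2) = 8 - 64 + 144 - 88 = 0  ✓
  Dividing out (λ - 2): p(λ) = (λ - 2)(λ² - 14λ + 44).
Step 3 — remaining eigenvalues from the quadratic λ² - 14λ + 44 = 0:
  Δ = 14² - 4·44 = 196 - 176 = 20,  λ = (14 ± √20)/2 = (14 ± 4.4721)/2 ≈ 9.2361 or 4.7639.
  Sorted: λ_1 = 9.2361,  λ_2 = 4.7639,  λ_3 = 2  (check: sum = 16 = tr ✓).

Step 4 — unit eigenvector for λ_1 ≈ 9.2361: v spans the null space of (Sigma - λ_1 I), whose rows are
  r_1 = (-3.2361, -2, -2),  r_2 = (-2, -2.2361, 1),  r_3 = (-2, 1, -6.2361).
  v is orthogonal to every row, so take v ∝ r_1 × r_2 = ((-2)·(1) - (-2)·(-2.2361), (-2)·(-2) - (-3.2361)·(1), (-3.2361)·(-2.2361) - (-2)·(-2)) ≈ (-6.4721, 7.2361, 3.2361).
  Rescale (multiply by -1 so the first nonzero entry is positive): u = (6.4721, -7.2361, -3.2361).
  ||u|| = √((6.4721)² + (-7.2361)² + (-3.2361)²) = √(104.7214) ≈ 10.2333,  v_1 = u/||u|| ≈ (0.6325, -0.7071, -0.3162) (||v_1|| = 1).

λ_1 = 9.2361,  λ_2 = 4.7639,  λ_3 = 2;  v_1 ≈ (0.6325, -0.7071, -0.3162)


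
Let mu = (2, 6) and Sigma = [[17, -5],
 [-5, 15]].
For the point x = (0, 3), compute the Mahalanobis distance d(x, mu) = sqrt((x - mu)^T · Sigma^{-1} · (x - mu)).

Step 1 — centre the observation: (x - mu) = (-2, -3).

Step 2 — invert Sigma. det(Sigma) = 17·15 - (-5)² = 230.
  Sigma^{-1} = (1/det) · [[d, -b], [-b, a]] = [[0.0652, 0.0217],
 [0.0217, 0.0739]].

Step 3 — form the quadratic (x - mu)^T · Sigma^{-1} · (x - mu):
  Sigma^{-1} · (x - mu) = (-0.1957, -0.2652).
  (x - mu)^T · [Sigma^{-1} · (x - mu)] = (-2)·(-0.1957) + (-3)·(-0.2652) = 1.187.

Step 4 — take square root: d = √(1.187) ≈ 1.0895.

d(x, mu) = √(1.187) ≈ 1.0895


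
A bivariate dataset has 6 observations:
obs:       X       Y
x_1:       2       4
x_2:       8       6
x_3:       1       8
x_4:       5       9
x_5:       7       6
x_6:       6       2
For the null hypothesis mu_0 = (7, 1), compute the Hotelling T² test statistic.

Step 1 — sample mean vector:
  mean(X) = (2 + 8 + 1 + 5 + 7 + 6) / 6 = 29/6 = 4.8333
  mean(Y) = (4 + 6 + 8 + 9 + 6 + 2) / 6 = 35/6 = 5.8333
  x̄ = (4.8333, 5.8333),  deviation x̄ - mu_0 = (4.8333, 5.8333) - (7, 1) = (-2.1667, 4.8333).

Step 2 — sample covariance matrix, S[i,j] = (1/(n-1)) · Σ_k (x_{k,i} - mean_i) · (x_{k,j} - mean_j), divisor n-1 = 5:
  S[X,X] = ((-2.8333)·(-2.8333) + (3.1667)·(3.1667) + (-3.8333)·(-3.8333) + (0.1667)·(0.1667) + (2.1667)·(2.1667) + (1.1667)·(1.1667)) / 5 = 38.8333/5 = 7.7667
  S[X,Y] = ((-2.8333)·(-1.8333) + (3.1667)·(0.1667) + (-3.8333)·(2.1667) + (0.1667)·(3.1667) + (2.1667)·(0.1667) + (1.1667)·(-3.8333)) / 5 = -6.1667/5 = -1.2333
  S[Y,Y] = ((-1.8333)·(-1.8333) + (0.1667)·(0.1667) + (2.1667)·(2.1667) + (3.1667)·(3.1667) + (0.1667)·(0.1667) + (-3.8333)·(-3.8333)) / 5 = 32.8333/5 = 6.5667
  S = [[7.7667, -1.2333],
 [-1.2333, 6.5667]].

Step 3 — invert S. det(S) = 7.7667·6.5667 - (-1.2333)² = 49.48.
  S^{-1} = (1/det) · [[d, -b], [-b, a]] = [[0.1327, 0.0249],
 [0.0249, 0.157]].

Step 4 — quadratic form (x̄ - mu_0)^T · S^{-1} · (x̄ - mu_0):
  S^{-1} · (x̄ - mu_0) = (-0.1671, 0.7047),
  (x̄ - mu_0)^T · [...] = (-2.1667)·(-0.1671) + (4.8333)·(0.7047) = 3.7679.

Step 5 — scale by n: T² = 6 · 3.7679 = 22.6071.

T² ≈ 22.6071


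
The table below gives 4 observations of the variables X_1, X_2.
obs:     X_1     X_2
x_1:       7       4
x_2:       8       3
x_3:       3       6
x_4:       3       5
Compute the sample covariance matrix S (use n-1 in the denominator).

Step 1 — column means:
  mean(X_1) = (7 + 8 + 3 + 3) / 4 = 21/4 = 5.25
  mean(X_2) = (4 + 3 + 6 + 5) / 4 = 18/4 = 4.5

Step 2 — sample covariance S[i,j] = (1/(n-1)) · Σ_k (x_{k,i} - mean_i) · (x_{k,j} - mean_j), with n-1 = 3.
  S[X_1,X_1] = ((1.75)·(1.75) + (2.75)·(2.75) + (-2.25)·(-2.25) + (-2.25)·(-2.25)) / 3 = 20.75/3 = 6.9167
  S[X_1,X_2] = ((1.75)·(-0.5) + (2.75)·(-1.5) + (-2.25)·(1.5) + (-2.25)·(0.5)) / 3 = -9.5/3 = -3.1667
  S[X_2,X_2] = ((-0.5)·(-0.5) + (-1.5)·(-1.5) + (1.5)·(1.5) + (0.5)·(0.5)) / 3 = 5/3 = 1.6667

S is symmetric (S[j,i] = S[i,j]). Assembling:

S = [[6.9167, -3.1667],
 [-3.1667, 1.6667]]


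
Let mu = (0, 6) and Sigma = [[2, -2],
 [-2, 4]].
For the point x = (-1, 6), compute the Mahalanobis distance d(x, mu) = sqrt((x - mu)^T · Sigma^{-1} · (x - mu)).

Step 1 — centre the observation: (x - mu) = (-1, 0).

Step 2 — invert Sigma. det(Sigma) = 2·4 - (-2)² = 4.
  Sigma^{-1} = (1/det) · [[d, -b], [-b, a]] = [[1, 0.5],
 [0.5, 0.5]].

Step 3 — form the quadratic (x - mu)^T · Sigma^{-1} · (x - mu):
  Sigma^{-1} · (x - mu) = (-1, -0.5).
  (x - mu)^T · [Sigma^{-1} · (x - mu)] = (-1)·(-1) + (0)·(-0.5) = 1.

Step 4 — take square root: d = √(1) ≈ 1.

d(x, mu) = √(1) ≈ 1


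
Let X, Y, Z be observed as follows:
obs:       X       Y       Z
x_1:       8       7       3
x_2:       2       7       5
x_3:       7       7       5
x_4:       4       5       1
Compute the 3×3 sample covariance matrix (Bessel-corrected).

Step 1 — column means:
  mean(X) = (8 + 2 + 7 + 4) / 4 = 21/4 = 5.25
  mean(Y) = (7 + 7 + 7 + 5) / 4 = 26/4 = 6.5
  mean(Z) = (3 + 5 + 5 + 1) / 4 = 14/4 = 3.5

Step 2 — sample covariance S[i,j] = (1/(n-1)) · Σ_k (x_{k,i} - mean_i) · (x_{k,j} - mean_j), with n-1 = 3.
  S[X,X] = ((2.75)·(2.75) + (-3.25)·(-3.25) + (1.75)·(1.75) + (-1.25)·(-1.25)) / 3 = 22.75/3 = 7.5833
  S[X,Y] = ((2.75)·(0.5) + (-3.25)·(0.5) + (1.75)·(0.5) + (-1.25)·(-1.5)) / 3 = 2.5/3 = 0.8333
  S[X,Z] = ((2.75)·(-0.5) + (-3.25)·(1.5) + (1.75)·(1.5) + (-1.25)·(-2.5)) / 3 = -0.5/3 = -0.1667
  S[Y,Y] = ((0.5)·(0.5) + (0.5)·(0.5) + (0.5)·(0.5) + (-1.5)·(-1.5)) / 3 = 3/3 = 1
  S[Y,Z] = ((0.5)·(-0.5) + (0.5)·(1.5) + (0.5)·(1.5) + (-1.5)·(-2.5)) / 3 = 5/3 = 1.6667
  S[Z,Z] = ((-0.5)·(-0.5) + (1.5)·(1.5) + (1.5)·(1.5) + (-2.5)·(-2.5)) / 3 = 11/3 = 3.6667

S is symmetric (S[j,i] = S[i,j]). Assembling:

S = [[7.5833, 0.8333, -0.1667],
 [0.8333, 1, 1.6667],
 [-0.1667, 1.6667, 3.6667]]
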